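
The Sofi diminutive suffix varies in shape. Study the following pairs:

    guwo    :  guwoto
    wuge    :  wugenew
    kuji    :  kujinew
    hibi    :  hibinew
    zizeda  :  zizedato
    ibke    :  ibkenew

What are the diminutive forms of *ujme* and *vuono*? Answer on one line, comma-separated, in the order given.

The suffix is conditioned by the last vowel: -new when the last vowel of the stem is a front vowel (*wuge*, *kuji*, *hibi*, *ibke*); -to when the last vowel of the stem is a back vowel (*guwo*, *zizeda*).
*ujme* — last vowel /e/ (a front vowel) → -new → *ujmenew*.
*vuono*: last vowel = /o/, a back vowel → -to → *vuonoto*.

ujmenew, vuonoto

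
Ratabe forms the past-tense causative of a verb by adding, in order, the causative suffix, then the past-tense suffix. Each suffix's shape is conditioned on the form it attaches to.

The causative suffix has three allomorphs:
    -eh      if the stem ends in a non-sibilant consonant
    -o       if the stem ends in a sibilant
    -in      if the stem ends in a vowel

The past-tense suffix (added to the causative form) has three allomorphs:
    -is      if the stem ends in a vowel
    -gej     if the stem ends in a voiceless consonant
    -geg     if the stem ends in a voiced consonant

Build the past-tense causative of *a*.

aingeg

The final sound of *a* is /a/, which is a vowel, so the causative suffix is -in, giving *ain*.
The causative form *ain*: final sound = /n/, a voiced consonant → -geg → *aingeg*.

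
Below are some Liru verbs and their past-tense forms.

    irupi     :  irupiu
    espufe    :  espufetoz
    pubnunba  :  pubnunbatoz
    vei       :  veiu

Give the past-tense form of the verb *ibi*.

Looking at the last vowel of each stem: -u when the last vowel of the stem is a high vowel (*irupi*, *vei*); -toz when the last vowel of the stem is a non-high vowel (*espufe*, *pubnunba*).
Since the last vowel of *ibi* is /i/ (a high vowel), it takes -u, giving *ibiu*.

ibiu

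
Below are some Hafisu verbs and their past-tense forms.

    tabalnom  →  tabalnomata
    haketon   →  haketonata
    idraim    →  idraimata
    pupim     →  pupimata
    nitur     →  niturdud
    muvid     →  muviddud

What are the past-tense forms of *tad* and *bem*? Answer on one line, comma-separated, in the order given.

taddud, bemata

The suffix is conditioned by the final consonant: -ata when the stem ends in a nasal (*tabalnom*, *haketon*, *idraim*, *pupim*); -dud when the stem ends in a non-nasal consonant (*nitur*, *muvid*).
*tad*: final consonant = /d/, non-nasal → -dud → *taddud*.
*bem* — final consonant /m/ (a nasal) → -ata → *bemata*.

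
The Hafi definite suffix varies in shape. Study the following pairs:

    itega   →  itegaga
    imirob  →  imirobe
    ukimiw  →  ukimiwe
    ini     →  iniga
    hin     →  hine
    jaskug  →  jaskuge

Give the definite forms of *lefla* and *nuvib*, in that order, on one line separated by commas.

leflaga, nuvibe

The pattern is consonant vs. vowel: -e when the stem ends in a consonant (*imirob*, *ukimiw*, *hin*, *jaskug*); -ga when the stem ends in a vowel (*itega*, *ini*).
*lefla* — final sound /a/ (a vowel) → -ga → *leflaga*.
*nuvib* — final sound /b/ (a consonant) → -e → *nuvibe*.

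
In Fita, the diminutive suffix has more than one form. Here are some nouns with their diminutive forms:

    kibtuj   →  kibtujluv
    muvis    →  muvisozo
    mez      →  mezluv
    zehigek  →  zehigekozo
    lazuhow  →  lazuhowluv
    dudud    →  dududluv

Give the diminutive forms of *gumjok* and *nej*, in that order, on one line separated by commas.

gumjokozo, nejluv

Looking at the final consonant of each stem: -ozo when the stem ends in a voiceless consonant (*muvis*, *zehigek*); -luv when the stem ends in a voiced consonant (*kibtuj*, *mez*, *lazuhow*, *dudud*).
*gumjok* — final consonant /k/ (voiceless) → -ozo → *gumjokozo*.
*nej* — final consonant /j/ (voiced) → -luv → *nejluv*.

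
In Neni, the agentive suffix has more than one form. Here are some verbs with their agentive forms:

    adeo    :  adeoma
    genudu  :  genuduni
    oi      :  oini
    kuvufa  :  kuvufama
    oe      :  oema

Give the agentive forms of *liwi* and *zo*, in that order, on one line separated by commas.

liwini, zoma

The suffix is conditioned by the last vowel: -ni when the last vowel of the stem is a high vowel (*genudu*, *oi*); -ma when the last vowel of the stem is a non-high vowel (*adeo*, *kuvufa*, *oe*).
The last vowel of *liwi* is /i/, which is a high vowel, so the suffix is -ni, giving *liwini*.
*zo*: last vowel = /o/, a non-high vowel → -ma → *zoma*.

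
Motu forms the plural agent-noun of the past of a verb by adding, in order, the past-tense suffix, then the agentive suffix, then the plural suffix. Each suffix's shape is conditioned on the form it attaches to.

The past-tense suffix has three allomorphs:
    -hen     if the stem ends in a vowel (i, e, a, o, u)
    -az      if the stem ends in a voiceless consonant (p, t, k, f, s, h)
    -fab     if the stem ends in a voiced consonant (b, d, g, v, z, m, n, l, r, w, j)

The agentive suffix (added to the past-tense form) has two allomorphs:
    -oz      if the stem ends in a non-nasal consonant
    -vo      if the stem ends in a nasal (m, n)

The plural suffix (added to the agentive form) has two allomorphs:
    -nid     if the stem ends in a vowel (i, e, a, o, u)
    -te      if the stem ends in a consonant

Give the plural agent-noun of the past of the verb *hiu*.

*hiu* — final sound /u/ (a vowel) → -hen → *hiuhen*.
The past-tense form *hiuhen*: final consonant = /n/, a nasal → -vo → *hiuhenvo*.
Since the final sound of the agentive form *hiuhenvo* is /o/ (a vowel), it takes -nid, giving *hiuhenvonid*.

hiuhenvonid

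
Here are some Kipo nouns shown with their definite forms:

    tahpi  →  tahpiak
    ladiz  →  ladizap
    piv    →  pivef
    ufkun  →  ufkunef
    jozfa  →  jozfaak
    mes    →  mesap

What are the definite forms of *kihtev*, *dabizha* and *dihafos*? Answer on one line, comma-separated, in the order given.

The pattern is sibilance of the final sound: -ap when the stem ends in a sibilant (*ladiz*, *mes*); -ef when the stem ends in a non-sibilant consonant (*piv*, *ufkun*); -ak when the stem ends in a vowel (*tahpi*, *jozfa*).
*kihtev* — final sound /v/ (a non-sibilant consonant) → -ef → *kihtevef*.
*dabizha*: final sound = /a/, a vowel → -ak → *dabizhaak*.
The final sound of *dihafos* is /s/, which is a sibilant, so the suffix is -ap, giving *dihafosap*.

kihtevef, dabizhaak, dihafosap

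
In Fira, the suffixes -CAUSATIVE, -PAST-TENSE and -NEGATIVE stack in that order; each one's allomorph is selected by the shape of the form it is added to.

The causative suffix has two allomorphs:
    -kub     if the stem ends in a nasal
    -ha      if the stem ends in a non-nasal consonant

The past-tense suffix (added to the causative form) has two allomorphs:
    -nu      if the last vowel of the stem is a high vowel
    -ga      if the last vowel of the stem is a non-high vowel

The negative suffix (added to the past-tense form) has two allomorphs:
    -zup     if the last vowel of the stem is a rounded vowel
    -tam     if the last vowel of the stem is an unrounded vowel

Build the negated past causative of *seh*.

sehhagatam

*seh* — final consonant /h/ (non-nasal) → -ha → *sehha*.
The causative form *sehha*: last vowel = /a/, a non-high vowel → -ga → *sehhaga*.
Since the last vowel of the past-tense form *sehhaga* is /a/ (an unrounded vowel), it takes -tam, giving *sehhagatam*.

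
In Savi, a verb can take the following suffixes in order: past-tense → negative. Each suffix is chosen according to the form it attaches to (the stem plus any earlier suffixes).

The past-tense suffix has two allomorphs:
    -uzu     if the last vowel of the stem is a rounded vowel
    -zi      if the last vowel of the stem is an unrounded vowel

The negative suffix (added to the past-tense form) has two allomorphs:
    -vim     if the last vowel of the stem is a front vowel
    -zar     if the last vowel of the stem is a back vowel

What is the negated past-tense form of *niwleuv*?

niwleuvuzuzar

*niwleuv*: last vowel = /u/, a rounded vowel → -uzu → *niwleuvuzu*.
The past-tense form *niwleuvuzu* — last vowel /u/ (a back vowel) → -zar → *niwleuvuzuzar*.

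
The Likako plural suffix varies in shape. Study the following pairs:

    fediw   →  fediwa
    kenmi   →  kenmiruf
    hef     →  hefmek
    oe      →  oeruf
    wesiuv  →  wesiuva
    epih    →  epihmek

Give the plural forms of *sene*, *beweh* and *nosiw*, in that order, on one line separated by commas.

The alternation tracks the final sound of the stem — -mek when the stem ends in a voiceless consonant (*hef*, *epih*); -a when the stem ends in a voiced consonant (*fediw*, *wesiuv*); -ruf when the stem ends in a vowel (*kenmi*, *oe*).
Since the final sound of *sene* is /e/ (a vowel), it takes -ruf, giving *seneruf*.
*beweh*: final sound = /h/, a voiceless consonant → -mek → *bewehmek*.
The final sound of *nosiw* is /w/, which is a voiced consonant, so the suffix is -a, giving *nosiwa*.

seneruf, bewehmek, nosiwa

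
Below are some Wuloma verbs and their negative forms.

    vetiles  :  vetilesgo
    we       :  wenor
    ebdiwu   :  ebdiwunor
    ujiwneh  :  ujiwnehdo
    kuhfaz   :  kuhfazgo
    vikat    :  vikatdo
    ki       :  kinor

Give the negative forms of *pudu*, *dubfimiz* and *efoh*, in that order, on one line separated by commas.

pudunor, dubfimizgo, efohdo

The alternation tracks the final sound of the stem — -go when the stem ends in a sibilant (*vetiles*, *kuhfaz*); -do when the stem ends in a non-sibilant consonant (*ujiwneh*, *vikat*); -nor when the stem ends in a vowel (*we*, *ebdiwu*, *ki*).
Since the final sound of *pudu* is /u/ (a vowel), it takes -nor, giving *pudunor*.
*dubfimiz*: final sound = /z/, a sibilant → -go → *dubfimizgo*.
Since the final sound of *efoh* is /h/ (a non-sibilant consonant), it takes -do, giving *efohdo*.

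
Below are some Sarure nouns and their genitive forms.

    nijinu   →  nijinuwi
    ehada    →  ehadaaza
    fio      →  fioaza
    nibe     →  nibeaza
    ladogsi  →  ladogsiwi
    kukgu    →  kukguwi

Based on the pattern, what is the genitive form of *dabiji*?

Looking at the last vowel of each stem: -wi when the last vowel of the stem is a high vowel (*nijinu*, *ladogsi*, *kukgu*); -aza when the last vowel of the stem is a non-high vowel (*ehada*, *fio*, *nibe*).
Since the last vowel of *dabiji* is /i/ (a high vowel), it takes -wi, giving *dabijiwi*.

dabijiwi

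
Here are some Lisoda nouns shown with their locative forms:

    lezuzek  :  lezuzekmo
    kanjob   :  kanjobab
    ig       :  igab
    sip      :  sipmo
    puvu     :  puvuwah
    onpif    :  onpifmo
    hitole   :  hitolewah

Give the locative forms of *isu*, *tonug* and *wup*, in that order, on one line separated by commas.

The pattern is voicing of the final sound: -mo when the stem ends in a voiceless consonant (*lezuzek*, *sip*, *onpif*); -ab when the stem ends in a voiced consonant (*kanjob*, *ig*); -wah when the stem ends in a vowel (*puvu*, *hitole*).
*isu*: final sound = /u/, a vowel → -wah → *isuwah*.
Since the final sound of *tonug* is /g/ (a voiced consonant), it takes -ab, giving *tonugab*.
*wup*: final sound = /p/, a voiceless consonant → -mo → *wupmo*.

isuwah, tonugab, wupmo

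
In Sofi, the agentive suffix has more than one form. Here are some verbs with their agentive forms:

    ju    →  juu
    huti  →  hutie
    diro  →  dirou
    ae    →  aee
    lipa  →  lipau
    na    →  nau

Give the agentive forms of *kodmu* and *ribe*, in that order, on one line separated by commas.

The pattern is front/back vowel harmony: -e when the last vowel of the stem is a front vowel (*huti*, *ae*); -u when the last vowel of the stem is a back vowel (*ju*, *diro*, *lipa*, *na*).
Since the last vowel of *kodmu* is /u/ (a back vowel), it takes -u, giving *kodmuu*.
*ribe* — last vowel /e/ (a front vowel) → -e → *ribee*.

kodmuu, ribee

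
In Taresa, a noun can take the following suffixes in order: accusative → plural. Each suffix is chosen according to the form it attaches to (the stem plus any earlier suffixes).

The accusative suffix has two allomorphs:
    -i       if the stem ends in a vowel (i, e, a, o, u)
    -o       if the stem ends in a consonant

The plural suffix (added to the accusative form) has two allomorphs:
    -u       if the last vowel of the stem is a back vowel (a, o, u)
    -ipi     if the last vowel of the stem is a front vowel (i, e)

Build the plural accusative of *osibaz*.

osibazou

Since the final sound of *osibaz* is /z/ (a consonant), it takes -o, giving *osibazo*.
The accusative form *osibazo* — last vowel /o/ (a back vowel) → -u → *osibazou*.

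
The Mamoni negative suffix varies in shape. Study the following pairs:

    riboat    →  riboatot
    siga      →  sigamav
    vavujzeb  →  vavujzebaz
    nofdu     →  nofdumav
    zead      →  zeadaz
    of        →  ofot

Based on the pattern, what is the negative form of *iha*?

The suffix is conditioned by the final sound: -ot when the stem ends in a voiceless consonant (*riboat*, *of*); -az when the stem ends in a voiced consonant (*vavujzeb*, *zead*); -mav when the stem ends in a vowel (*siga*, *nofdu*).
*iha* — final sound /a/ (a vowel) → -mav → *ihamav*.

ihamav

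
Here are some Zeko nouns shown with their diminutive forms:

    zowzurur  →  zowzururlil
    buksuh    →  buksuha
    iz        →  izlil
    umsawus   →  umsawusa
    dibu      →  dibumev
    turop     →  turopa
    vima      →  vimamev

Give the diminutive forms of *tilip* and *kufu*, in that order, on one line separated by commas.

Looking at the final sound of each stem: -a when the stem ends in a voiceless consonant (*buksuh*, *umsawus*, *turop*); -lil when the stem ends in a voiced consonant (*zowzurur*, *iz*); -mev when the stem ends in a vowel (*dibu*, *vima*).
*tilip* — final sound /p/ (a voiceless consonant) → -a → *tilipa*.
The final sound of *kufu* is /u/, which is a vowel, so the suffix is -mev, giving *kufumev*.

tilipa, kufumev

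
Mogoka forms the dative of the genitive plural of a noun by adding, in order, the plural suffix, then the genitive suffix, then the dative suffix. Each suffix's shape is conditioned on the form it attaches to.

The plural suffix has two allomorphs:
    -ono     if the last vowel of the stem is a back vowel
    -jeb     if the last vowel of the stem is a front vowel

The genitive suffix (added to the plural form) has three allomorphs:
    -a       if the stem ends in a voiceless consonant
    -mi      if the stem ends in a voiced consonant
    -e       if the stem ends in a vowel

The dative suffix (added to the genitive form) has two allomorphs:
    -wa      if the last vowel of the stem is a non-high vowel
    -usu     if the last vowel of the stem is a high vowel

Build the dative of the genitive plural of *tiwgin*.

tiwginjebmiusu

*tiwgin* — last vowel /i/ (a front vowel) → -jeb → *tiwginjeb*.
Since the final sound of the plural form *tiwginjeb* is /b/ (a voiced consonant), it takes -mi, giving *tiwginjebmi*.
Since the last vowel of the genitive form *tiwginjebmi* is /i/ (a high vowel), it takes -usu, giving *tiwginjebmiusu*.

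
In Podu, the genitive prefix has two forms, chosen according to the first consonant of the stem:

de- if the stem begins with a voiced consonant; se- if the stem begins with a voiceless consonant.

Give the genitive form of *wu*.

*wu*: first consonant = /w/, voiced → de- → *dewu*.

dewu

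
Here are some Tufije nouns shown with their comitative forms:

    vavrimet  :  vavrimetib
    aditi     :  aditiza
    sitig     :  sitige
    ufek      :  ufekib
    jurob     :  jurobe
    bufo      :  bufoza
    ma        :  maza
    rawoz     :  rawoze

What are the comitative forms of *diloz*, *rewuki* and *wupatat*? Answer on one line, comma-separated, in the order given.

diloze, rewukiza, wupatatib

The alternation tracks the final sound of the stem — -ib when the stem ends in a voiceless consonant (*vavrimet*, *ufek*); -e when the stem ends in a voiced consonant (*sitig*, *jurob*, *rawoz*); -za when the stem ends in a vowel (*aditi*, *bufo*, *ma*).
*diloz* — final sound /z/ (a voiced consonant) → -e → *diloze*.
*rewuki*: final sound = /i/, a vowel → -za → *rewukiza*.
Since the final sound of *wupatat* is /t/ (a voiceless consonant), it takes -ib, giving *wupatatib*.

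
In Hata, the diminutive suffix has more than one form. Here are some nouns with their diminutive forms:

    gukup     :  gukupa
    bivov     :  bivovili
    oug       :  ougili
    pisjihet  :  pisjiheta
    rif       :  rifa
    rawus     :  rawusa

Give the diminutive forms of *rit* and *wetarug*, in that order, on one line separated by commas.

rita, wetarugili

The alternation tracks the final consonant of the stem — -a when the stem ends in a voiceless consonant (*gukup*, *pisjihet*, *rif*, *rawus*); -ili when the stem ends in a voiced consonant (*bivov*, *oug*).
*rit*: final consonant = /t/, voiceless → -a → *rita*.
The final consonant of *wetarug* is /g/, which is voiced, so the suffix is -ili, giving *wetarugili*.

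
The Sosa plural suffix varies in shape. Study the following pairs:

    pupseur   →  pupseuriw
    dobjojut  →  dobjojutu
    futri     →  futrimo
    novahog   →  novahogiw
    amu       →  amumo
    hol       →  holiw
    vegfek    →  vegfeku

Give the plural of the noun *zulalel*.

The alternation tracks the final sound of the stem — -u when the stem ends in a voiceless consonant (*dobjojut*, *vegfek*); -iw when the stem ends in a voiced consonant (*pupseur*, *novahog*, *hol*); -mo when the stem ends in a vowel (*futri*, *amu*).
The final sound of *zulalel* is /l/, which is a voiced consonant, so the suffix is -iw, giving *zulaleliw*.

zulaleliw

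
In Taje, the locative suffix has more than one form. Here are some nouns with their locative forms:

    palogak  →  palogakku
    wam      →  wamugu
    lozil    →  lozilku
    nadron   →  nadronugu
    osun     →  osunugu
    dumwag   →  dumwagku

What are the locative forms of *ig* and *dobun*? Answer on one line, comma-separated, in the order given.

igku, dobunugu

The pattern is nasality of the final consonant: -ugu when the stem ends in a nasal (*wam*, *nadron*, *osun*); -ku when the stem ends in a non-nasal consonant (*palogak*, *lozil*, *dumwag*).
*ig* — final consonant /g/ (non-nasal) → -ku → *igku*.
The final consonant of *dobun* is /n/, which is a nasal, so the suffix is -ugu, giving *dobunugu*.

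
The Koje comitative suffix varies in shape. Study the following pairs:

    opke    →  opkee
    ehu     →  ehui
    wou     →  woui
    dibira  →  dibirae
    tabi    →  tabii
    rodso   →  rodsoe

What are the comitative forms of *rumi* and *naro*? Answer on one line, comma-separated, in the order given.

rumii, naroe

The pattern is height harmony: -i when the last vowel of the stem is a high vowel (*ehu*, *wou*, *tabi*); -e when the last vowel of the stem is a non-high vowel (*opke*, *dibira*, *rodso*).
*rumi*: last vowel = /i/, a high vowel → -i → *rumii*.
*naro* — last vowel /o/ (a non-high vowel) → -e → *naroe*.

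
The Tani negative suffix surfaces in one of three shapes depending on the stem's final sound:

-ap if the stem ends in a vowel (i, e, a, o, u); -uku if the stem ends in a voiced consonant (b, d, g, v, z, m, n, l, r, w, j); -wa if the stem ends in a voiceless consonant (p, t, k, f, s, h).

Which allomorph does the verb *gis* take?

-wa

Since the final sound of *gis* is /s/ (a voiceless consonant), it takes -wa.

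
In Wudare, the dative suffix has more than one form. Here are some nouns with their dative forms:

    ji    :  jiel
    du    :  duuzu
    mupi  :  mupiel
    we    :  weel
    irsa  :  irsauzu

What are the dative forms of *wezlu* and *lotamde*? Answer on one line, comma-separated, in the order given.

The alternation tracks the last vowel of the stem — -el when the last vowel of the stem is a front vowel (*ji*, *mupi*, *we*); -uzu when the last vowel of the stem is a back vowel (*du*, *irsa*).
The last vowel of *wezlu* is /u/, which is a back vowel, so the suffix is -uzu, giving *wezluuzu*.
*lotamde*: last vowel = /e/, a front vowel → -el → *lotamdeel*.

wezluuzu, lotamdeel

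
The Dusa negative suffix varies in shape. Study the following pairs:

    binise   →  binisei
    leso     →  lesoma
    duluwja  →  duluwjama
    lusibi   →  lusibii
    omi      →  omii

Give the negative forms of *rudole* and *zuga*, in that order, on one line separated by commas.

The suffix is conditioned by the last vowel: -i when the last vowel of the stem is a front vowel (*binise*, *lusibi*, *omi*); -ma when the last vowel of the stem is a back vowel (*leso*, *duluwja*).
Since the last vowel of *rudole* is /e/ (a front vowel), it takes -i, giving *rudolei*.
*zuga* — last vowel /a/ (a back vowel) → -ma → *zugama*.

rudolei, zugama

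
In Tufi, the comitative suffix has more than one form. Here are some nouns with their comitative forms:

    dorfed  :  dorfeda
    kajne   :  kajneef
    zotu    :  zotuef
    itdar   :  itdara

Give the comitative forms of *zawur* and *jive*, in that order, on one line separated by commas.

zawura, jiveef

The suffix is conditioned by the final sound: -a when the stem ends in a consonant (*dorfed*, *itdar*); -ef when the stem ends in a vowel (*kajne*, *zotu*).
*zawur* — final sound /r/ (a consonant) → -a → *zawura*.
The final sound of *jive* is /e/, which is a vowel, so the suffix is -ef, giving *jiveef*.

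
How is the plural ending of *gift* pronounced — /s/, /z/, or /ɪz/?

The stem *gift* ends in a voiceless non-sibilant consonant.
The plural suffix surfaces as /ɪz/ after sibilants, /s/ after other voiceless consonants, and /z/ after other voiced sounds.
So the plural -s on *gift* is pronounced /s/.

/s/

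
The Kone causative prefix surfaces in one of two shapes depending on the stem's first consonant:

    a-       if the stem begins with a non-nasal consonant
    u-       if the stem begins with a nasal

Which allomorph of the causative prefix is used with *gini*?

*gini*: first consonant = /g/, non-nasal → a-.

a-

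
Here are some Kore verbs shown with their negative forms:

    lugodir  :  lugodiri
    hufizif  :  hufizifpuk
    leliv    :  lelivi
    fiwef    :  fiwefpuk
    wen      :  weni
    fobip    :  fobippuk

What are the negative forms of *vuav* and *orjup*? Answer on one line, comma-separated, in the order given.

Looking at the final consonant of each stem: -puk when the stem ends in a voiceless consonant (*hufizif*, *fiwef*, *fobip*); -i when the stem ends in a voiced consonant (*lugodir*, *leliv*, *wen*).
*vuav* — final consonant /v/ (voiced) → -i → *vuavi*.
The final consonant of *orjup* is /p/, which is voiceless, so the suffix is -puk, giving *orjuppuk*.

vuavi, orjuppuk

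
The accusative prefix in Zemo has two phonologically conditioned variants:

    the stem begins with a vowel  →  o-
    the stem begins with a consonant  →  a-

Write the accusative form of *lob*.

alob

The first sound of *lob* is /l/, which is a consonant, so the prefix is a-, giving *alob*.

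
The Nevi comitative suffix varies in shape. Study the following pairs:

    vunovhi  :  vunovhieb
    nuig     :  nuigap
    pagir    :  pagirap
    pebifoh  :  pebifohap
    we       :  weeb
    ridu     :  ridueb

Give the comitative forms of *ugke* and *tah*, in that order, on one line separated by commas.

ugkeeb, tahap

The alternation tracks the final sound of the stem — -ap when the stem ends in a consonant (*nuig*, *pagir*, *pebifoh*); -eb when the stem ends in a vowel (*vunovhi*, *we*, *ridu*).
Since the final sound of *ugke* is /e/ (a vowel), it takes -eb, giving *ugkeeb*.
Since the final sound of *tah* is /h/ (a consonant), it takes -ap, giving *tahap*.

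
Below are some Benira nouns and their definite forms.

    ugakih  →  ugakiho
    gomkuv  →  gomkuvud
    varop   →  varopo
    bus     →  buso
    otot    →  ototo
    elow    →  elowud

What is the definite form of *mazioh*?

The alternation tracks the final consonant of the stem — -o when the stem ends in a voiceless consonant (*ugakih*, *varop*, *bus*, *otot*); -ud when the stem ends in a voiced consonant (*gomkuv*, *elow*).
The final consonant of *mazioh* is /h/, which is voiceless, so the suffix is -o, giving *mazioho*.

mazioho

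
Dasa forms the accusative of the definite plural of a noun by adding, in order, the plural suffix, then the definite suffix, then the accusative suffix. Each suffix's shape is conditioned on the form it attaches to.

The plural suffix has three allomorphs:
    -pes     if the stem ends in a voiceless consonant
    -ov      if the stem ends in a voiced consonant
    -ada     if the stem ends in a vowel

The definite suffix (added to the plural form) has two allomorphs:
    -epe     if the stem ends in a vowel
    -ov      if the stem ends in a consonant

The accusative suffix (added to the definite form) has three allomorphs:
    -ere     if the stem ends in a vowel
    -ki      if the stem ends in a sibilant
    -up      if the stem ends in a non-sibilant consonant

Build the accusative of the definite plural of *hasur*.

hasurovovup

*hasur* — final sound /r/ (a voiced consonant) → -ov → *hasurov*.
The plural form *hasurov*: final sound = /v/, a consonant → -ov → *hasurovov*.
The final sound of the definite form *hasurovov* is /v/, which is a non-sibilant consonant, so the accusative suffix is -up, giving *hasurovovup*.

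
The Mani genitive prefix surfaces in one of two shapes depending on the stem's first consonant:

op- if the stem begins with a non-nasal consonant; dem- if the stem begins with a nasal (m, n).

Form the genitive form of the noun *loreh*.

oploreh

*loreh*: first consonant = /l/, non-nasal → op- → *oploreh*.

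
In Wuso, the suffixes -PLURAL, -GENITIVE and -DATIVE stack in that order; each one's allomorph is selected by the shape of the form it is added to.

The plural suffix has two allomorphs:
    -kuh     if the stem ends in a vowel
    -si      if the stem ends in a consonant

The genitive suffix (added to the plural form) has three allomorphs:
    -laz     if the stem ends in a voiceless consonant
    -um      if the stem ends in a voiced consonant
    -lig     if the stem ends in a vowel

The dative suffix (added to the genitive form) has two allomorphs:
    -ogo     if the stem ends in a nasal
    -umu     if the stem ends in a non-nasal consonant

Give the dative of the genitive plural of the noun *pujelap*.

pujelapsiligumu

*pujelap* — final sound /p/ (a consonant) → -si → *pujelapsi*.
The final sound of the plural form *pujelapsi* is /i/, which is a vowel, so the genitive suffix is -lig, giving *pujelapsilig*.
Since the final consonant of the genitive form *pujelapsilig* is /g/ (non-nasal), it takes -umu, giving *pujelapsiligumu*.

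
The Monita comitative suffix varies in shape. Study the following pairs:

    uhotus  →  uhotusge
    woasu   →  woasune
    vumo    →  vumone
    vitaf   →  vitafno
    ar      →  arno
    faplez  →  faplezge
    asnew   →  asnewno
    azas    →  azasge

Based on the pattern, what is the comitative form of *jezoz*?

jezozge

The alternation tracks the final sound of the stem — -ge when the stem ends in a sibilant (*uhotus*, *faplez*, *azas*); -no when the stem ends in a non-sibilant consonant (*vitaf*, *ar*, *asnew*); -ne when the stem ends in a vowel (*woasu*, *vumo*).
*jezoz*: final sound = /z/, a sibilant → -ge → *jezozge*.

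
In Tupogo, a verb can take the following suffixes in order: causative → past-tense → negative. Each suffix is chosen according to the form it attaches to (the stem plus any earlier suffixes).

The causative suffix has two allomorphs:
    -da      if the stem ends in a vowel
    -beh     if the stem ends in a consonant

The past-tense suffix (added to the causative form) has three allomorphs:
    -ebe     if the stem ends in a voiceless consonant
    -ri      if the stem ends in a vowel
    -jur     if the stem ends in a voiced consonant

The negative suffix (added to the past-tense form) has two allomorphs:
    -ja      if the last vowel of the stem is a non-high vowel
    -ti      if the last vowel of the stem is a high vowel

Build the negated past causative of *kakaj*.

The final sound of *kakaj* is /j/, which is a consonant, so the causative suffix is -beh, giving *kakajbeh*.
The final sound of the causative form *kakajbeh* is /h/, which is a voiceless consonant, so the past-tense suffix is -ebe, giving *kakajbehebe*.
Since the last vowel of the past-tense form *kakajbehebe* is /e/ (a non-high vowel), it takes -ja, giving *kakajbehebeja*.

kakajbehebeja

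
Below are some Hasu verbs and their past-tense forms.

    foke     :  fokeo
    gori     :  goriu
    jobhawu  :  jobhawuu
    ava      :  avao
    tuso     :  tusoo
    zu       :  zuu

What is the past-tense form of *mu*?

The pattern is height harmony: -u when the last vowel of the stem is a high vowel (*gori*, *jobhawu*, *zu*); -o when the last vowel of the stem is a non-high vowel (*foke*, *ava*, *tuso*).
The last vowel of *mu* is /u/, which is a high vowel, so the suffix is -u, giving *muu*.

muu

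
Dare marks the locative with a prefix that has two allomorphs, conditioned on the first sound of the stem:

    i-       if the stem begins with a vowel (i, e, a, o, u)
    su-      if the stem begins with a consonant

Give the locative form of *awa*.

*awa* — first sound /a/ (a vowel) → i- → *iawa*.

iawa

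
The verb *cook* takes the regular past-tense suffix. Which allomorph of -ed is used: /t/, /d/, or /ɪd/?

/t/

The stem *cook* ends in a voiceless consonant other than /t/.
The -ed suffix is realized as /ɪd/ after /t, d/; as /t/ after other voiceless consonants; and as /d/ after other voiced sounds.
So -ed on *cook* is pronounced /t/.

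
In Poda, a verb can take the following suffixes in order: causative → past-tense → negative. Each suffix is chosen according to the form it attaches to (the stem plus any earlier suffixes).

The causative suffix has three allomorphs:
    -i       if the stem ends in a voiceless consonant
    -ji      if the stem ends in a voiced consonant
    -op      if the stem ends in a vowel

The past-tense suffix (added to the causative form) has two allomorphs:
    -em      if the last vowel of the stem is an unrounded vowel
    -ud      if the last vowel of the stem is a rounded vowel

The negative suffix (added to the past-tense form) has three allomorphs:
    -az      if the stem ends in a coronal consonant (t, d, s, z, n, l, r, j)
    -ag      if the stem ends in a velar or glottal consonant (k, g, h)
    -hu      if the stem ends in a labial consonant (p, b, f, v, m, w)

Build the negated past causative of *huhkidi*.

*huhkidi* — final sound /i/ (a vowel) → -op → *huhkidiop*.
The last vowel of the causative form *huhkidiop* is /o/, which is a rounded vowel, so the past-tense suffix is -ud, giving *huhkidiopud*.
Since the final consonant of the past-tense form *huhkidiopud* is /d/ (coronal), it takes -az, giving *huhkidiopudaz*.

huhkidiopudaz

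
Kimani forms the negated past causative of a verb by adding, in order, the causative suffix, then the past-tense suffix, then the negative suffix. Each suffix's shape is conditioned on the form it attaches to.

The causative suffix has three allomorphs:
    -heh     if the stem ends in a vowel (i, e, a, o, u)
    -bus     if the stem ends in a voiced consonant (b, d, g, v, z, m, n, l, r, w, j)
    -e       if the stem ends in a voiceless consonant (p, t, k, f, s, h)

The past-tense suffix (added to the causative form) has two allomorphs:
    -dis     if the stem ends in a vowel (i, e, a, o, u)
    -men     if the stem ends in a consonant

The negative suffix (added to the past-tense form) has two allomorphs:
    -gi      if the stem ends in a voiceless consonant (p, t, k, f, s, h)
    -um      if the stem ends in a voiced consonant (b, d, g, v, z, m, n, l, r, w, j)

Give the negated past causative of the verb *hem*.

*hem*: final sound = /m/, a voiced consonant → -bus → *hembus*.
The final sound of the causative form *hembus* is /s/, which is a consonant, so the past-tense suffix is -men, giving *hembusmen*.
The final consonant of the past-tense form *hembusmen* is /n/, which is voiced, so the negative suffix is -um, giving *hembusmenum*.

hembusmenum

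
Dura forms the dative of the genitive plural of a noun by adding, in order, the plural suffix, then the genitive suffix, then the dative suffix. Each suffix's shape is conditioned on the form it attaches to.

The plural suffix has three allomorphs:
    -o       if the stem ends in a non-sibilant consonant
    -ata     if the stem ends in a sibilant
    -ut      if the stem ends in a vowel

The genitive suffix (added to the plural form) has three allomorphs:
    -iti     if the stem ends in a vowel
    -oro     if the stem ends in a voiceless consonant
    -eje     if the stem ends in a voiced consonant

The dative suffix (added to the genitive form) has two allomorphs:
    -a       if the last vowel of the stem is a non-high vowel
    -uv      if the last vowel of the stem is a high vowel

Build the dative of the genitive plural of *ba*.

bautoroa

*ba* — final sound /a/ (a vowel) → -ut → *baut*.
The final sound of the plural form *baut* is /t/, which is a voiceless consonant, so the genitive suffix is -oro, giving *bautoro*.
The last vowel of the genitive form *bautoro* is /o/, which is a non-high vowel, so the dative suffix is -a, giving *bautoroa*.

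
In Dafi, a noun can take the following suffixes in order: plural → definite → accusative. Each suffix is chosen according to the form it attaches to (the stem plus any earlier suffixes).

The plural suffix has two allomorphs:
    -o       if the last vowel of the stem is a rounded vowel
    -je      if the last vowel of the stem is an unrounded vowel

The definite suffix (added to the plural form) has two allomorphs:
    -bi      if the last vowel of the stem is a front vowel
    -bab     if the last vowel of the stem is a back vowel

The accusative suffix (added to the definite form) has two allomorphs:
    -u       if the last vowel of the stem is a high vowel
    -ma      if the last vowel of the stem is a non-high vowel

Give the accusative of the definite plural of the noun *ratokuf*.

*ratokuf* — last vowel /u/ (a rounded vowel) → -o → *ratokufo*.
The plural form *ratokufo* — last vowel /o/ (a back vowel) → -bab → *ratokufobab*.
The definite form *ratokufobab*: last vowel = /a/, a non-high vowel → -ma → *ratokufobabma*.

ratokufobabma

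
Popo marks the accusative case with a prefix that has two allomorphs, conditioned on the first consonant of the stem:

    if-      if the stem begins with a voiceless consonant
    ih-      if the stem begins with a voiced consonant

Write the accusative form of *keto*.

*keto* — first consonant /k/ (voiceless) → if- → *ifketo*.

ifketo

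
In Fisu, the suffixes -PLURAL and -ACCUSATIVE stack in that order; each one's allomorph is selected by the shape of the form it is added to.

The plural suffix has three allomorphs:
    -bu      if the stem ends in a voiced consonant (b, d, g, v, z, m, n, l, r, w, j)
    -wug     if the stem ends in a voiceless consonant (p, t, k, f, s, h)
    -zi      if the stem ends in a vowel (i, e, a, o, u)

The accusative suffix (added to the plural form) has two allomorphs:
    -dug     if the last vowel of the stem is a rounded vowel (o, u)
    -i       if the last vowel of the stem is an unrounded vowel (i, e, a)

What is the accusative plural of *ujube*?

ujubezii

*ujube*: final sound = /e/, a vowel → -zi → *ujubezi*.
Since the last vowel of the plural form *ujubezi* is /i/ (an unrounded vowel), it takes -i, giving *ujubezii*.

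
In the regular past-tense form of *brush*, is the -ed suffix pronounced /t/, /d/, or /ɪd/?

The stem *brush* ends in a voiceless consonant other than /t/.
The -ed suffix is realized as /ɪd/ after /t, d/; as /t/ after other voiceless consonants; and as /d/ after other voiced sounds.
So -ed on *brush* is pronounced /t/.

/t/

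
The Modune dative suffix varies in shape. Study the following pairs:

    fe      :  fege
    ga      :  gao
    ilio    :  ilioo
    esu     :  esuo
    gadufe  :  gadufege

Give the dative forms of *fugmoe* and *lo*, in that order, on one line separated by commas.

The alternation tracks the last vowel of the stem — -ge when the last vowel of the stem is a front vowel (*fe*, *gadufe*); -o when the last vowel of the stem is a back vowel (*ga*, *ilio*, *esu*).
*fugmoe* — last vowel /e/ (a front vowel) → -ge → *fugmoege*.
Since the last vowel of *lo* is /o/ (a back vowel), it takes -o, giving *loo*.

fugmoege, loo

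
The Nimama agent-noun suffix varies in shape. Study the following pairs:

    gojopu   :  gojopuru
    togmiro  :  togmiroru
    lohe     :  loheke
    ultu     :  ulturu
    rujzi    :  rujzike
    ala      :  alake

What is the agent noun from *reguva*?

The pattern is rounding harmony: -ru when the last vowel of the stem is a rounded vowel (*gojopu*, *togmiro*, *ultu*); -ke when the last vowel of the stem is an unrounded vowel (*lohe*, *rujzi*, *ala*).
Since the last vowel of *reguva* is /a/ (an unrounded vowel), it takes -ke, giving *reguvake*.

reguvake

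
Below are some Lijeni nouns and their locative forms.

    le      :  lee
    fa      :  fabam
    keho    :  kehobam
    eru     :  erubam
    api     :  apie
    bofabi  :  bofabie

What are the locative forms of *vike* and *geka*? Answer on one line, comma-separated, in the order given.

Looking at the last vowel of each stem: -e when the last vowel of the stem is a front vowel (*le*, *api*, *bofabi*); -bam when the last vowel of the stem is a back vowel (*fa*, *keho*, *eru*).
The last vowel of *vike* is /e/, which is a front vowel, so the suffix is -e, giving *vikee*.
*geka* — last vowel /a/ (a back vowel) → -bam → *gekabam*.

vikee, gekabam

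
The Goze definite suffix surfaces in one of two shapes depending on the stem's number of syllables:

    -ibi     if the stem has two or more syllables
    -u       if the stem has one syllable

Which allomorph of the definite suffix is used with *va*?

-u

*va* (one syllable) → -u.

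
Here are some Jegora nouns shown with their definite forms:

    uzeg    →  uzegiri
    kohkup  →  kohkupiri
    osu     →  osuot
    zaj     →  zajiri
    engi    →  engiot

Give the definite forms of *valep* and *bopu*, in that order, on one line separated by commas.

valepiri, bopuot

The alternation tracks the final sound of the stem — -iri when the stem ends in a consonant (*uzeg*, *kohkup*, *zaj*); -ot when the stem ends in a vowel (*osu*, *engi*).
*valep* — final sound /p/ (a consonant) → -iri → *valepiri*.
Since the final sound of *bopu* is /u/ (a vowel), it takes -ot, giving *bopuot*.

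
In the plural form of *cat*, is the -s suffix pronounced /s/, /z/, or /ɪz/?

/s/

The stem *cat* ends in a voiceless non-sibilant consonant.
The plural suffix surfaces as /ɪz/ after sibilants, /s/ after other voiceless consonants, and /z/ after other voiced sounds.
So the plural -s on *cat* is pronounced /s/.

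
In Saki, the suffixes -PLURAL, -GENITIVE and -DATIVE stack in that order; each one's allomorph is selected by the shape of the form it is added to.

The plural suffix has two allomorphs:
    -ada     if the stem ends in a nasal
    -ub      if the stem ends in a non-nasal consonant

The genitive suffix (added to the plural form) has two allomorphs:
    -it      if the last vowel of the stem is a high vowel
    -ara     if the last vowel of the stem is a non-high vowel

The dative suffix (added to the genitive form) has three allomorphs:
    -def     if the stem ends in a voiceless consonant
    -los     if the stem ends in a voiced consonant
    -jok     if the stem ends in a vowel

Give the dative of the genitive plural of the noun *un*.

The final consonant of *un* is /n/, which is a nasal, so the plural suffix is -ada, giving *unada*.
The plural form *unada*: last vowel = /a/, a non-high vowel → -ara → *unadaara*.
The genitive form *unadaara*: final sound = /a/, a vowel → -jok → *unadaarajok*.

unadaarajok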